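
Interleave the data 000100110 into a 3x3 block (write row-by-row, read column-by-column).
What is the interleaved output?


Matrix:
  000
  100
  110
Read columns: 011001000

011001000


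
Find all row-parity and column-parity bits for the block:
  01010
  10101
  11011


Row parities: 010
Column parities: 00100

Row P: 010, Col P: 00100, Corner: 1


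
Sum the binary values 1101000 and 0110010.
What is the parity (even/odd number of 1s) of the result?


1101000 = 104
0110010 = 50
Sum = 154 = 10011010
1s count = 4

even parity (4 ones in 10011010)


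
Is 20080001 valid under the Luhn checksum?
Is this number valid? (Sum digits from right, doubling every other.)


Luhn sum = 13
13 mod 10 = 3

Invalid (Luhn sum mod 10 = 3)


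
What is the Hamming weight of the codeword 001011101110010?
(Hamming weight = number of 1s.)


Counting 1s in 001011101110010

8


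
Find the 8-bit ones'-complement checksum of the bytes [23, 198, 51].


Sum = 272 mod 256 = 16
Complement = 239

239


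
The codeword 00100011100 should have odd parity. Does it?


Number of 1s: 4

No, parity error (4 ones)


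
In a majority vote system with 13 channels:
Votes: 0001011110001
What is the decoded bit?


Ones: 6 out of 13
Threshold: 7

0 (6/13 voted 1)


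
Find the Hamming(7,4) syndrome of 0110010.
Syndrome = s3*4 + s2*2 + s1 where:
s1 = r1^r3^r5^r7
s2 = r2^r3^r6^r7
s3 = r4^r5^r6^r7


s1=1, s2=1, s3=1

Syndrome = 7 (error at position 7)


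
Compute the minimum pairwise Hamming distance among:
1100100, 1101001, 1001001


Comparing all pairs, minimum distance: 1
Can detect 0 errors, correct 0 errors

1


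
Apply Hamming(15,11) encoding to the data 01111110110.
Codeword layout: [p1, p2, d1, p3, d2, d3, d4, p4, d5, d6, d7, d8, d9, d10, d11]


Parity bits: p1=1, p2=1, p3=1, p4=1

110111111110110


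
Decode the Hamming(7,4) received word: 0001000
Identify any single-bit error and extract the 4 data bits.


Syndrome = 4: error at position 4

Data: 0000 (corrected bit 4)


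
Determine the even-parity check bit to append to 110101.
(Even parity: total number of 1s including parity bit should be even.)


Number of 1s in data: 4
Parity bit: 0

0


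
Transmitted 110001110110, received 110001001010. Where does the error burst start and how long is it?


XOR: 000000111100

Burst at position 6, length 4


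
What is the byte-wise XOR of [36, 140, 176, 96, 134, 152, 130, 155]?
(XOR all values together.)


XOR chain: 36 ^ 140 ^ 176 ^ 96 ^ 134 ^ 152 ^ 130 ^ 155 = 127

127


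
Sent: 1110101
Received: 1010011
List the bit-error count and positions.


XOR: 0100110

3 error(s) at position(s): 1, 4, 5


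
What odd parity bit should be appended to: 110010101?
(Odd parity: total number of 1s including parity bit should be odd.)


Number of 1s in data: 5
Parity bit: 0

0


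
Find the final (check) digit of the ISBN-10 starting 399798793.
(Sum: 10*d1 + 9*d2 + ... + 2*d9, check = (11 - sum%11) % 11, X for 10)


Weighted sum: 387
387 mod 11 = 2

Check digit: 9


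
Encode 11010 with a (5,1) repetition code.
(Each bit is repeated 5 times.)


Each bit -> 5 copies

1111111111000001111100000


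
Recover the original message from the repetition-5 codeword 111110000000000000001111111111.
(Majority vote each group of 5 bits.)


Groups: 11111, 00000, 00000, 00000, 11111, 11111
Majority votes: 100011

100011


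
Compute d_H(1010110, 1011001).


XOR: 0001111
Count of 1s: 4

4


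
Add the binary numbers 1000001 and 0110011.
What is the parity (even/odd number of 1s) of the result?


1000001 = 65
0110011 = 51
Sum = 116 = 1110100
1s count = 4

even parity (4 ones in 1110100)


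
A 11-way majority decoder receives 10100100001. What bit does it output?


Ones: 4 out of 11
Threshold: 6

0 (4/11 voted 1)


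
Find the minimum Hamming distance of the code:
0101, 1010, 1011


Comparing all pairs, minimum distance: 1
Can detect 0 errors, correct 0 errors

1


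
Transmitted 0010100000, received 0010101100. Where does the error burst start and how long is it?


XOR: 0000001100

Burst at position 6, length 2


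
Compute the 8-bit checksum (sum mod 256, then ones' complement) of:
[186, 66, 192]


Sum = 444 mod 256 = 188
Complement = 67

67


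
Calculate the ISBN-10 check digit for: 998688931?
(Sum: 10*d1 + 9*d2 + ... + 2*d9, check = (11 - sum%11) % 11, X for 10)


Weighted sum: 412
412 mod 11 = 5

Check digit: 6


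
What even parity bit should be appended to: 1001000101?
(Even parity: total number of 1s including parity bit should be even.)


Number of 1s in data: 4
Parity bit: 0

0


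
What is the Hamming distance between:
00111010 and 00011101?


XOR: 00100111
Count of 1s: 4

4


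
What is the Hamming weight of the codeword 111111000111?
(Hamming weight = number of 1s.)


Counting 1s in 111111000111

9


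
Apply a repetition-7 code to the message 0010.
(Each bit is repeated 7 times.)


Each bit -> 7 copies

0000000000000011111110000000


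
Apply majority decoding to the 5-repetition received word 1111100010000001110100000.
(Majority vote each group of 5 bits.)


Groups: 11111, 00010, 00000, 11101, 00000
Majority votes: 10010

10010


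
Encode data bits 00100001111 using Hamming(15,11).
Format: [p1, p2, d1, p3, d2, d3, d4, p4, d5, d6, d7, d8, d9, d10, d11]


Parity bits: p1=0, p2=1, p3=1, p4=0

010101000001111


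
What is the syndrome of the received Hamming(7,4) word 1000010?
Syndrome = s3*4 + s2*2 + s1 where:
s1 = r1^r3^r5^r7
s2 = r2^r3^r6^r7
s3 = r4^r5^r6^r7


s1=1, s2=1, s3=1

Syndrome = 7 (error at position 7)


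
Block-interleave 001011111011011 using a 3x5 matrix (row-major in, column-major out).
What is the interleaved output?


Matrix:
  00101
  11110
  11011
Read columns: 011011110011101

011011110011101


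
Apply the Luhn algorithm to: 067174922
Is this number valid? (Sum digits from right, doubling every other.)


Luhn sum = 42
42 mod 10 = 2

Invalid (Luhn sum mod 10 = 2)


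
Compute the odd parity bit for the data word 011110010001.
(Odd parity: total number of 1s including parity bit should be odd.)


Number of 1s in data: 6
Parity bit: 1

1


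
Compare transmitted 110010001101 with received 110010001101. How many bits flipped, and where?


XOR: 000000000000

0 errors (received matches sent)


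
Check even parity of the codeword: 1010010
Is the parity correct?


Number of 1s: 3

No, parity error (3 ones)


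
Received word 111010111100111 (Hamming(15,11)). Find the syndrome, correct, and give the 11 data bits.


Syndrome = 5: error at position 5

Data: 10011100111 (corrected bit 5)


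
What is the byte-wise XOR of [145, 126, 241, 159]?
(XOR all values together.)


XOR chain: 145 ^ 126 ^ 241 ^ 159 = 129

129


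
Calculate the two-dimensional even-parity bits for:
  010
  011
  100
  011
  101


Row parities: 10100
Column parities: 011

Row P: 10100, Col P: 011, Corner: 0


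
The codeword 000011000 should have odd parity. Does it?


Number of 1s: 2

No, parity error (2 ones)


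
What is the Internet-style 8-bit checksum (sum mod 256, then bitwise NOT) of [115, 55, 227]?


Sum = 397 mod 256 = 141
Complement = 114

114


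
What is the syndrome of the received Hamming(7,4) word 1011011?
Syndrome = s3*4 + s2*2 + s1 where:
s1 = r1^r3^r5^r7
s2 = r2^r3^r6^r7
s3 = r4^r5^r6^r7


s1=1, s2=1, s3=1

Syndrome = 7 (error at position 7)


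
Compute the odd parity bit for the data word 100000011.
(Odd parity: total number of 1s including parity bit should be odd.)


Number of 1s in data: 3
Parity bit: 0

0


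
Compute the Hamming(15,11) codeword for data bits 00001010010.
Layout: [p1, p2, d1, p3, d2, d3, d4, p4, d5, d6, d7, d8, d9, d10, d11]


Parity bits: p1=0, p2=0, p3=1, p4=1

000100011010010


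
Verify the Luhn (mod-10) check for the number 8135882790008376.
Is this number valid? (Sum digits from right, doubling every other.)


Luhn sum = 75
75 mod 10 = 5

Invalid (Luhn sum mod 10 = 5)


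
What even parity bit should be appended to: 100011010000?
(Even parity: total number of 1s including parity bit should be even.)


Number of 1s in data: 4
Parity bit: 0

0


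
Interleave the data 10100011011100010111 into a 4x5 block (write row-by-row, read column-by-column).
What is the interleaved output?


Matrix:
  10100
  01101
  11000
  10111
Read columns: 10110110110100010101

10110110110100010101


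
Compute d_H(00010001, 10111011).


XOR: 10101010
Count of 1s: 4

4


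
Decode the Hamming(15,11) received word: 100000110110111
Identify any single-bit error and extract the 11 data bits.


Syndrome = 3: error at position 3

Data: 10010110111 (corrected bit 3)


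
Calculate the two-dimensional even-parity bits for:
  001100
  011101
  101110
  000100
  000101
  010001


Row parities: 000100
Column parities: 101111

Row P: 000100, Col P: 101111, Corner: 1


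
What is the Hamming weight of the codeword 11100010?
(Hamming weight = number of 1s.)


Counting 1s in 11100010

4


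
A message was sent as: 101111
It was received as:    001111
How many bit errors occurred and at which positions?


XOR: 100000

1 error(s) at position(s): 0


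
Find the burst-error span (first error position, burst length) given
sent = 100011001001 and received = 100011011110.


XOR: 000000010111

Burst at position 7, length 5


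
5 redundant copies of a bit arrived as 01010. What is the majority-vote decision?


Ones: 2 out of 5
Threshold: 3

0 (2/5 voted 1)


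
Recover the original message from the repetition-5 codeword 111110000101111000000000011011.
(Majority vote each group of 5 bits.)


Groups: 11111, 00001, 01111, 00000, 00000, 11011
Majority votes: 101001

101001


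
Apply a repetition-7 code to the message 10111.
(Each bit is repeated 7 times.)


Each bit -> 7 copies

11111110000000111111111111111111111


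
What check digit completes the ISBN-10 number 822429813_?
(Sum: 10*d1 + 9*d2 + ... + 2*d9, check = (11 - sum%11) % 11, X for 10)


Weighted sum: 240
240 mod 11 = 9

Check digit: 2


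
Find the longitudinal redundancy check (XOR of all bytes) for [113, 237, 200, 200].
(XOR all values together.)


XOR chain: 113 ^ 237 ^ 200 ^ 200 = 156

156


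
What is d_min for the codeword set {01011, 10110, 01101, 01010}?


Comparing all pairs, minimum distance: 1
Can detect 0 errors, correct 0 errors

1


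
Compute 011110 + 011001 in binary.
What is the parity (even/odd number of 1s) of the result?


011110 = 30
011001 = 25
Sum = 55 = 110111
1s count = 5

odd parity (5 ones in 110111)


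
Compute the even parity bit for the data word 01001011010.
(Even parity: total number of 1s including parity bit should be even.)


Number of 1s in data: 5
Parity bit: 1

1


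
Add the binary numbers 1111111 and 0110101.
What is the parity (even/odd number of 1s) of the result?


1111111 = 127
0110101 = 53
Sum = 180 = 10110100
1s count = 4

even parity (4 ones in 10110100)


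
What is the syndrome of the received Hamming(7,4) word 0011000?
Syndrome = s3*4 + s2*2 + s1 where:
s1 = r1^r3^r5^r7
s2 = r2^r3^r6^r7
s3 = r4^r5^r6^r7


s1=1, s2=1, s3=1

Syndrome = 7 (error at position 7)


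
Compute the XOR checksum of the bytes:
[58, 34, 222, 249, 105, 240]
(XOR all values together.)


XOR chain: 58 ^ 34 ^ 222 ^ 249 ^ 105 ^ 240 = 166

166


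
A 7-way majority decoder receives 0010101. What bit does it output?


Ones: 3 out of 7
Threshold: 4

0 (3/7 voted 1)


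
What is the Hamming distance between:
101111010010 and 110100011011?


XOR: 011011001001
Count of 1s: 6

6


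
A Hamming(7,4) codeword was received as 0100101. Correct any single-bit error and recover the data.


Syndrome = 0: no error detected

Data: 0101 (no errors)


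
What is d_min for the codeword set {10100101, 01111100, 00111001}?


Comparing all pairs, minimum distance: 3
Can detect 2 errors, correct 1 errors

3


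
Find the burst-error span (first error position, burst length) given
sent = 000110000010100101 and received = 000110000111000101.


XOR: 000000000101100000

Burst at position 9, length 4


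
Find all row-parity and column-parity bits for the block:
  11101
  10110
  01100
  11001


Row parities: 0101
Column parities: 11110

Row P: 0101, Col P: 11110, Corner: 0


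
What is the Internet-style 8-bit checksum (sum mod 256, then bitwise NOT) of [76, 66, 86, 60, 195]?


Sum = 483 mod 256 = 227
Complement = 28

28


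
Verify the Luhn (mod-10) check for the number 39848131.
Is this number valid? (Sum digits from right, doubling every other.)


Luhn sum = 41
41 mod 10 = 1

Invalid (Luhn sum mod 10 = 1)


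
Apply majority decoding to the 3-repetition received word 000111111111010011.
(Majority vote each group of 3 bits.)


Groups: 000, 111, 111, 111, 010, 011
Majority votes: 011101

011101


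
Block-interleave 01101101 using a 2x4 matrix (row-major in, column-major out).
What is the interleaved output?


Matrix:
  0110
  1101
Read columns: 01111001

01111001


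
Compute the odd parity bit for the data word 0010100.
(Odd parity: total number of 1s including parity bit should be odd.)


Number of 1s in data: 2
Parity bit: 1

1


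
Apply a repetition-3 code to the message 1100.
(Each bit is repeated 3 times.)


Each bit -> 3 copies

111111000000


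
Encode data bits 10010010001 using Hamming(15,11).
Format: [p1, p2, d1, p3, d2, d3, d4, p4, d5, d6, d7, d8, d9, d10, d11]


Parity bits: p1=0, p2=0, p3=0, p4=0

001000100010001


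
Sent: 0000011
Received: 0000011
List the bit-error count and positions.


XOR: 0000000

0 errors (received matches sent)


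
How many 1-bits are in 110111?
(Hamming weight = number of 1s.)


Counting 1s in 110111

5


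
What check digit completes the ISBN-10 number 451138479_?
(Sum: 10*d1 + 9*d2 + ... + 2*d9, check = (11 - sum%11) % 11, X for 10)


Weighted sum: 213
213 mod 11 = 4

Check digit: 7


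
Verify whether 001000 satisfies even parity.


Number of 1s: 1

No, parity error (1 ones)


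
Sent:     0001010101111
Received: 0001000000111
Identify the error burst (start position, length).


XOR: 0000010101000

Burst at position 5, length 5


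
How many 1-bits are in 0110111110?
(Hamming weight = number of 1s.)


Counting 1s in 0110111110

7


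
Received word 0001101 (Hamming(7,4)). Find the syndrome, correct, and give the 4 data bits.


Syndrome = 6: error at position 6

Data: 0111 (corrected bit 6)


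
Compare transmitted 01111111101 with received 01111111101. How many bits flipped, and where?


XOR: 00000000000

0 errors (received matches sent)


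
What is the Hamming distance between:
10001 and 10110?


XOR: 00111
Count of 1s: 3

3


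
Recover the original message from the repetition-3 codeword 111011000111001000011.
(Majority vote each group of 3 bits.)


Groups: 111, 011, 000, 111, 001, 000, 011
Majority votes: 1101001

1101001


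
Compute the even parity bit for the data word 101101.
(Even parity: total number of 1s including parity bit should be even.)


Number of 1s in data: 4
Parity bit: 0

0


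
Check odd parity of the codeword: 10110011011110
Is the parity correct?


Number of 1s: 9

Yes, parity is correct (9 ones)


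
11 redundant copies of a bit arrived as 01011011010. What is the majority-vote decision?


Ones: 6 out of 11
Threshold: 6

1 (6/11 voted 1)


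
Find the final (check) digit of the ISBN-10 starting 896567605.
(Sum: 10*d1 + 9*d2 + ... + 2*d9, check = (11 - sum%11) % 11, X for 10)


Weighted sum: 349
349 mod 11 = 8

Check digit: 3


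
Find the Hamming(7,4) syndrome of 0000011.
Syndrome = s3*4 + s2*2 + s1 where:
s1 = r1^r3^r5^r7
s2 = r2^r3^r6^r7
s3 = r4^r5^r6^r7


s1=1, s2=0, s3=0

Syndrome = 1 (error at position 1)


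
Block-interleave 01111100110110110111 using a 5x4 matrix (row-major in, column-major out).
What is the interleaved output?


Matrix:
  0111
  1100
  1101
  1011
  0111
Read columns: 01110111011001110111

01110111011001110111


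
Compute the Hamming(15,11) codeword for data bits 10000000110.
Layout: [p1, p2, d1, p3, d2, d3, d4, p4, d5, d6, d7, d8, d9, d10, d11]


Parity bits: p1=0, p2=0, p3=0, p4=0

001000000000110


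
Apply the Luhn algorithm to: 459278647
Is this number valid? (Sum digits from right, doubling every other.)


Luhn sum = 53
53 mod 10 = 3

Invalid (Luhn sum mod 10 = 3)


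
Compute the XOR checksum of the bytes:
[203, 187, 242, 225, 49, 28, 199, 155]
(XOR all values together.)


XOR chain: 203 ^ 187 ^ 242 ^ 225 ^ 49 ^ 28 ^ 199 ^ 155 = 18

18


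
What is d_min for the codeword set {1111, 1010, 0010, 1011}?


Comparing all pairs, minimum distance: 1
Can detect 0 errors, correct 0 errors

1


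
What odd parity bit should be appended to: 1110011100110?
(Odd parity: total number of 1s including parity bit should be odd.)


Number of 1s in data: 8
Parity bit: 1

1


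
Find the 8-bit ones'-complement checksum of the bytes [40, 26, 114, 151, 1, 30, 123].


Sum = 485 mod 256 = 229
Complement = 26

26


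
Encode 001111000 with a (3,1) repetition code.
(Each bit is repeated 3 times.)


Each bit -> 3 copies

000000111111111111000000000


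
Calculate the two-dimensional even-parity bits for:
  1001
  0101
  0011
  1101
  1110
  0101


Row parities: 000110
Column parities: 1001

Row P: 000110, Col P: 1001, Corner: 0


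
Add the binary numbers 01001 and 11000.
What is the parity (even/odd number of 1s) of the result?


01001 = 9
11000 = 24
Sum = 33 = 100001
1s count = 2

even parity (2 ones in 100001)


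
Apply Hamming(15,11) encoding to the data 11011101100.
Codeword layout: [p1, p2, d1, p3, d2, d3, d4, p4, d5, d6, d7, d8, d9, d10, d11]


Parity bits: p1=1, p2=1, p3=0, p4=0

111010101101100


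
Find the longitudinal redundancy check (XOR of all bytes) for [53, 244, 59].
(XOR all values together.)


XOR chain: 53 ^ 244 ^ 59 = 250

250


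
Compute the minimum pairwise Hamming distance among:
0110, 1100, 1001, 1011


Comparing all pairs, minimum distance: 1
Can detect 0 errors, correct 0 errors

1


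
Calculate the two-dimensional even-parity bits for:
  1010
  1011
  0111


Row parities: 011
Column parities: 0110

Row P: 011, Col P: 0110, Corner: 0


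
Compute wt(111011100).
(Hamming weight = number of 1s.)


Counting 1s in 111011100

6


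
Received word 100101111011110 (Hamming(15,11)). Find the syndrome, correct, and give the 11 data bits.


Syndrome = 1: error at position 1

Data: 00111011110 (corrected bit 1)


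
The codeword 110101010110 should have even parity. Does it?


Number of 1s: 7

No, parity error (7 ones)


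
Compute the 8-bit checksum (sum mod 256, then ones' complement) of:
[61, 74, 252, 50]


Sum = 437 mod 256 = 181
Complement = 74

74


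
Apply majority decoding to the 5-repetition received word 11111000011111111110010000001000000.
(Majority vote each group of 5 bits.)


Groups: 11111, 00001, 11111, 11110, 01000, 00010, 00000
Majority votes: 1011000

1011000


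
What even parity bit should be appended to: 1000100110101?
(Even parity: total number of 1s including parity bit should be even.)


Number of 1s in data: 6
Parity bit: 0

0


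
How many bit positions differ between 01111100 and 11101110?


XOR: 10010010
Count of 1s: 3

3


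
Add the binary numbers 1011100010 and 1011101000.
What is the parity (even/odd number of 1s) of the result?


1011100010 = 738
1011101000 = 744
Sum = 1482 = 10111001010
1s count = 6

even parity (6 ones in 10111001010)


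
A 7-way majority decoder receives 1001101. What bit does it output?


Ones: 4 out of 7
Threshold: 4

1 (4/7 voted 1)


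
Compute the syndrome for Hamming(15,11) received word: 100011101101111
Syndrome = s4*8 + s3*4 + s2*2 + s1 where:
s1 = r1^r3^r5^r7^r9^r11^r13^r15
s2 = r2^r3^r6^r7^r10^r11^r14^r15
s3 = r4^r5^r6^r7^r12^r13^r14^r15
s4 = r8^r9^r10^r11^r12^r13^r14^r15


s1=0, s2=1, s3=1, s4=0

Syndrome = 6 (error at position 6)


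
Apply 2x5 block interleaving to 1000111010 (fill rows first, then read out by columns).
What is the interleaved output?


Matrix:
  10001
  11010
Read columns: 1101000110

1101000110


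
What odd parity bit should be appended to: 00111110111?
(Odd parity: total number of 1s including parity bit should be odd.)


Number of 1s in data: 8
Parity bit: 1

1


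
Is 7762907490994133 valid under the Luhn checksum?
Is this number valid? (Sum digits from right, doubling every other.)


Luhn sum = 80
80 mod 10 = 0

Valid (Luhn sum mod 10 = 0)


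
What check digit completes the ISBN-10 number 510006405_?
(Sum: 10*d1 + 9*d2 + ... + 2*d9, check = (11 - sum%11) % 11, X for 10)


Weighted sum: 115
115 mod 11 = 5

Check digit: 6


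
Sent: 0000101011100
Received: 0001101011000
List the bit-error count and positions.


XOR: 0001000000100

2 error(s) at position(s): 3, 10


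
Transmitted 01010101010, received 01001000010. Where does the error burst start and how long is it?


XOR: 00011101000

Burst at position 3, length 5


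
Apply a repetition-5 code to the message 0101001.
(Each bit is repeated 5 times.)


Each bit -> 5 copies

00000111110000011111000000000011111


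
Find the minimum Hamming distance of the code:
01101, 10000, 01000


Comparing all pairs, minimum distance: 2
Can detect 1 errors, correct 0 errors

2


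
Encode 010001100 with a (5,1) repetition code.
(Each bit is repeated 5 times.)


Each bit -> 5 copies

000001111100000000000000011111111110000000000


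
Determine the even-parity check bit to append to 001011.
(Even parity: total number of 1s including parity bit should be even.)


Number of 1s in data: 3
Parity bit: 1

1


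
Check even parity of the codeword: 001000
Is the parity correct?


Number of 1s: 1

No, parity error (1 ones)


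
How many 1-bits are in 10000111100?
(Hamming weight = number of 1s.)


Counting 1s in 10000111100

5


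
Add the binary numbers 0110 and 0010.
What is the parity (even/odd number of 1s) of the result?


0110 = 6
0010 = 2
Sum = 8 = 1000
1s count = 1

odd parity (1 ones in 1000)


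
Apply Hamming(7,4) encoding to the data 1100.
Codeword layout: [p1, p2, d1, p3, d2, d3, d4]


Parity bits: p1=0, p2=1, p3=1

0111100


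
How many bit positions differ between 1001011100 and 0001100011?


XOR: 1000111111
Count of 1s: 7

7


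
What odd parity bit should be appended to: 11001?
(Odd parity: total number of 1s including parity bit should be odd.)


Number of 1s in data: 3
Parity bit: 0

0


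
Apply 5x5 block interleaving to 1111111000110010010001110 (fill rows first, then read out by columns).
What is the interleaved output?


Matrix:
  11111
  11000
  11001
  00100
  01110
Read columns: 1110011101100111000110100

1110011101100111000110100


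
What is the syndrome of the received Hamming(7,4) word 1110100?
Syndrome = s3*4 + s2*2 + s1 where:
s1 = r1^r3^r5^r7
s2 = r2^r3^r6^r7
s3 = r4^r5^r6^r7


s1=1, s2=0, s3=1

Syndrome = 5 (error at position 5)


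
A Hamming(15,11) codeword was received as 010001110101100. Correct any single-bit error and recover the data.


Syndrome = 0: no error detected

Data: 00110101100 (no errors)


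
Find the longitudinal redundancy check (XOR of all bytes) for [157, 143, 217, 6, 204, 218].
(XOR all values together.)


XOR chain: 157 ^ 143 ^ 217 ^ 6 ^ 204 ^ 218 = 219

219


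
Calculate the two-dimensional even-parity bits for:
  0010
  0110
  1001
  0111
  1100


Row parities: 10010
Column parities: 0110

Row P: 10010, Col P: 0110, Corner: 0


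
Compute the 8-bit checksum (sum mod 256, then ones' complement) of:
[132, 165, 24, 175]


Sum = 496 mod 256 = 240
Complement = 15

15


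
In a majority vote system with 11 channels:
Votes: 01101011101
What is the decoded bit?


Ones: 7 out of 11
Threshold: 6

1 (7/11 voted 1)


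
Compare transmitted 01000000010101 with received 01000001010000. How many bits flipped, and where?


XOR: 00000001000101

3 error(s) at position(s): 7, 11, 13


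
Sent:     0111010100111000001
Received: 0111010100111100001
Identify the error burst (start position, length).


XOR: 0000000000000100000

Burst at position 13, length 1


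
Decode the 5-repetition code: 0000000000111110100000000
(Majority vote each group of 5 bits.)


Groups: 00000, 00000, 11111, 01000, 00000
Majority votes: 00100

00100


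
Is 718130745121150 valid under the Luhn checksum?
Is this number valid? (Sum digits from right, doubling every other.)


Luhn sum = 50
50 mod 10 = 0

Valid (Luhn sum mod 10 = 0)


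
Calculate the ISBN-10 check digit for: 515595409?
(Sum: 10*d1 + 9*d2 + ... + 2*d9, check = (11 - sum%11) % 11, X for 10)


Weighted sum: 247
247 mod 11 = 5

Check digit: 6


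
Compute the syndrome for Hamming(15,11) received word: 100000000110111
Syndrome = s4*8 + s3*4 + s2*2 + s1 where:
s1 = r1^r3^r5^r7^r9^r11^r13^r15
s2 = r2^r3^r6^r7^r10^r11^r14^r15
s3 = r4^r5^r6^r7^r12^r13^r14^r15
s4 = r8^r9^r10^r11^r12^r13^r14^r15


s1=0, s2=0, s3=1, s4=1

Syndrome = 12 (error at position 12)


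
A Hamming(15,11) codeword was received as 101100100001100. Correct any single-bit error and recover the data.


Syndrome = 0: no error detected

Data: 10010001100 (no errors)


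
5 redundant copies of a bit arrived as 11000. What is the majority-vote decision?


Ones: 2 out of 5
Threshold: 3

0 (2/5 voted 1)


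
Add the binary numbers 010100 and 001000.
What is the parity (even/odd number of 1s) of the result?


010100 = 20
001000 = 8
Sum = 28 = 11100
1s count = 3

odd parity (3 ones in 11100)


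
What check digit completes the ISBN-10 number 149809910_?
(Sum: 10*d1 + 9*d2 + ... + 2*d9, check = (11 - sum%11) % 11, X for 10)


Weighted sum: 258
258 mod 11 = 5

Check digit: 6


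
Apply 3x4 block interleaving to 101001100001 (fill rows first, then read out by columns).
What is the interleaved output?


Matrix:
  1010
  0110
  0001
Read columns: 100010110001

100010110001


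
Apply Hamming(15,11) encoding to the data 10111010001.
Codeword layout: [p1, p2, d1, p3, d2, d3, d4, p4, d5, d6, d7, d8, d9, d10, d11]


Parity bits: p1=1, p2=1, p3=1, p4=1

111101111010001


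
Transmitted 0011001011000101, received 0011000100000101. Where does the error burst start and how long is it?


XOR: 0000001111000000

Burst at position 6, length 4


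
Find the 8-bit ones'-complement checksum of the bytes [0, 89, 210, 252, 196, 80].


Sum = 827 mod 256 = 59
Complement = 196

196


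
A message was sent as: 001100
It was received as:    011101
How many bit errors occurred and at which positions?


XOR: 010001

2 error(s) at position(s): 1, 5


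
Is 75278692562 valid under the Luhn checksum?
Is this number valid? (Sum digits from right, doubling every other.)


Luhn sum = 49
49 mod 10 = 9

Invalid (Luhn sum mod 10 = 9)


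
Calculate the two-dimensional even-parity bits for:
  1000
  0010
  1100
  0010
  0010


Row parities: 11011
Column parities: 0110

Row P: 11011, Col P: 0110, Corner: 0


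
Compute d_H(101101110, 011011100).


XOR: 110110010
Count of 1s: 5

5


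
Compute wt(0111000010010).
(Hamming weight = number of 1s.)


Counting 1s in 0111000010010

5


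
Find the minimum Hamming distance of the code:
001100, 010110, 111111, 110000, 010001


Comparing all pairs, minimum distance: 2
Can detect 1 errors, correct 0 errors

2


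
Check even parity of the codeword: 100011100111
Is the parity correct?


Number of 1s: 7

No, parity error (7 ones)


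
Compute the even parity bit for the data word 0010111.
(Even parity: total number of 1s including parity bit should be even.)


Number of 1s in data: 4
Parity bit: 0

0


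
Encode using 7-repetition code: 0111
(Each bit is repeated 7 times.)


Each bit -> 7 copies

0000000111111111111111111111


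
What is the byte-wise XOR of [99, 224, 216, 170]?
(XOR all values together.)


XOR chain: 99 ^ 224 ^ 216 ^ 170 = 241

241


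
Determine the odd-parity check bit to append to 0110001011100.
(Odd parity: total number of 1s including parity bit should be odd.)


Number of 1s in data: 6
Parity bit: 1

1


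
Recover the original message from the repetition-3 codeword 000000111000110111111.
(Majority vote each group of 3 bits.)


Groups: 000, 000, 111, 000, 110, 111, 111
Majority votes: 0010111

0010111


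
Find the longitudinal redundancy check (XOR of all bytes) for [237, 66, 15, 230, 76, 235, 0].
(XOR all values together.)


XOR chain: 237 ^ 66 ^ 15 ^ 230 ^ 76 ^ 235 ^ 0 = 225

225


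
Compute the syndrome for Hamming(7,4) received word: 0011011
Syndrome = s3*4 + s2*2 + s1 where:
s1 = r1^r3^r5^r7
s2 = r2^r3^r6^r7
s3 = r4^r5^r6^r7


s1=0, s2=1, s3=1

Syndrome = 6 (error at position 6)


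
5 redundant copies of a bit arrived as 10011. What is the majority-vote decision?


Ones: 3 out of 5
Threshold: 3

1 (3/5 voted 1)


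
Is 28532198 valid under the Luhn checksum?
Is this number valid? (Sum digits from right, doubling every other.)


Luhn sum = 38
38 mod 10 = 8

Invalid (Luhn sum mod 10 = 8)


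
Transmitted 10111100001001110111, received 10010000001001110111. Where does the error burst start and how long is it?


XOR: 00101100000000000000

Burst at position 2, length 4


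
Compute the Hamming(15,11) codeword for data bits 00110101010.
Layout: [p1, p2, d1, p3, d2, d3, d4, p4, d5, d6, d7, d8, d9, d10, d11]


Parity bits: p1=1, p2=0, p3=0, p4=1

100001110101010


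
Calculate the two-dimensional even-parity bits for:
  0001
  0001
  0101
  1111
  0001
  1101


Row parities: 110011
Column parities: 0110

Row P: 110011, Col P: 0110, Corner: 0


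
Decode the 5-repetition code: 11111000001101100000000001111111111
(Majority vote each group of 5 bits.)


Groups: 11111, 00000, 11011, 00000, 00000, 11111, 11111
Majority votes: 1010011

1010011


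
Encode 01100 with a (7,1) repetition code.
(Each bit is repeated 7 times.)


Each bit -> 7 copies

00000001111111111111100000000000000


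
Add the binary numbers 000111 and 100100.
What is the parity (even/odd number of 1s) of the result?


000111 = 7
100100 = 36
Sum = 43 = 101011
1s count = 4

even parity (4 ones in 101011)


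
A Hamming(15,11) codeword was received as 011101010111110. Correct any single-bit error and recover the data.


Syndrome = 5: error at position 5

Data: 11100111110 (corrected bit 5)


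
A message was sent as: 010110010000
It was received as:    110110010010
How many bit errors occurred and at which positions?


XOR: 100000000010

2 error(s) at position(s): 0, 10


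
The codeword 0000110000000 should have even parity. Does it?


Number of 1s: 2

Yes, parity is correct (2 ones)


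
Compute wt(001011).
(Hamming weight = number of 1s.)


Counting 1s in 001011

3


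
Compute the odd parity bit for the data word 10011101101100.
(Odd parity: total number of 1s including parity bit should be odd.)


Number of 1s in data: 8
Parity bit: 1

1


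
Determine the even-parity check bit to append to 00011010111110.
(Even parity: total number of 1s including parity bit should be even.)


Number of 1s in data: 8
Parity bit: 0

0


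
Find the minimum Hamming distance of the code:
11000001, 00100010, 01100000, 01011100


Comparing all pairs, minimum distance: 2
Can detect 1 errors, correct 0 errors

2


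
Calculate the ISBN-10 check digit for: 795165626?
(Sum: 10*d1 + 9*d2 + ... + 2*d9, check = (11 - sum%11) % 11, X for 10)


Weighted sum: 301
301 mod 11 = 4

Check digit: 7


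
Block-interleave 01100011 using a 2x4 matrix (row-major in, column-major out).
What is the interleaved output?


Matrix:
  0110
  0011
Read columns: 00101101

00101101


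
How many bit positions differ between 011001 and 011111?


XOR: 000110
Count of 1s: 2

2


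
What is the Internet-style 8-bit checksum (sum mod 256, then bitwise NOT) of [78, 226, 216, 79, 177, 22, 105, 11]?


Sum = 914 mod 256 = 146
Complement = 109

109


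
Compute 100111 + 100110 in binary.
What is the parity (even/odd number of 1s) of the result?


100111 = 39
100110 = 38
Sum = 77 = 1001101
1s count = 4

even parity (4 ones in 1001101)


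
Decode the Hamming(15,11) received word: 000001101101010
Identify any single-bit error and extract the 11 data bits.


Syndrome = 0: no error detected

Data: 00111101010 (no errors)


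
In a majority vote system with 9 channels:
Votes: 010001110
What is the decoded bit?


Ones: 4 out of 9
Threshold: 5

0 (4/9 voted 1)


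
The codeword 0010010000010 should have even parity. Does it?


Number of 1s: 3

No, parity error (3 ones)


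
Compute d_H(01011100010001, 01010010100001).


XOR: 00001110110000
Count of 1s: 5

5


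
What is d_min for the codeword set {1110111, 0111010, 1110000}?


Comparing all pairs, minimum distance: 3
Can detect 2 errors, correct 1 errors

3


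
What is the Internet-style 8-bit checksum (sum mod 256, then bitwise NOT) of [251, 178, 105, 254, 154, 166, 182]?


Sum = 1290 mod 256 = 10
Complement = 245

245


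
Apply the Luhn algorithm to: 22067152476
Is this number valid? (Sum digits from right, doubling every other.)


Luhn sum = 42
42 mod 10 = 2

Invalid (Luhn sum mod 10 = 2)


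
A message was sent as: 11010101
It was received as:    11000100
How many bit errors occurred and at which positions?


XOR: 00010001

2 error(s) at position(s): 3, 7


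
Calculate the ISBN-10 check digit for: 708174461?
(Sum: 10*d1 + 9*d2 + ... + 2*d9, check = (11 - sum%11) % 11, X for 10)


Weighted sum: 239
239 mod 11 = 8

Check digit: 3


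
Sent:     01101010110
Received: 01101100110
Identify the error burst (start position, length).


XOR: 00000110000

Burst at position 5, length 2


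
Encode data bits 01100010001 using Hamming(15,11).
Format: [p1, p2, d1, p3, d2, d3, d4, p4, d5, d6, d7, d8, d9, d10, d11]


Parity bits: p1=1, p2=1, p3=1, p4=0

110111000010001


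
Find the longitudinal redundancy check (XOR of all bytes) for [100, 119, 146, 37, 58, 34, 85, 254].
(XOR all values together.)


XOR chain: 100 ^ 119 ^ 146 ^ 37 ^ 58 ^ 34 ^ 85 ^ 254 = 23

23


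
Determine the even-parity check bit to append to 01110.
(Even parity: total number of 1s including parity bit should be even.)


Number of 1s in data: 3
Parity bit: 1

1


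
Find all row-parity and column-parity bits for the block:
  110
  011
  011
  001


Row parities: 0001
Column parities: 111

Row P: 0001, Col P: 111, Corner: 1


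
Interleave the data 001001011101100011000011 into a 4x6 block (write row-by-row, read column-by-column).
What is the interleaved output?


Matrix:
  001001
  011101
  100011
  000011
Read columns: 001001001100010000111111

001001001100010000111111


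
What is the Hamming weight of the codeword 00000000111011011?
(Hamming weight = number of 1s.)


Counting 1s in 00000000111011011

7


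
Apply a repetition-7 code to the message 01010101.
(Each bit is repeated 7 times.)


Each bit -> 7 copies

00000001111111000000011111110000000111111100000001111111


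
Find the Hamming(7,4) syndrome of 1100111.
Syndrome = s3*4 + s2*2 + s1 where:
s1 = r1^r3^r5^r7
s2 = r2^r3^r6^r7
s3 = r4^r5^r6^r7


s1=1, s2=1, s3=1

Syndrome = 7 (error at position 7)


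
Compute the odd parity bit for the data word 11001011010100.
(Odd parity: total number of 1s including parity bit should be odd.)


Number of 1s in data: 7
Parity bit: 0

0


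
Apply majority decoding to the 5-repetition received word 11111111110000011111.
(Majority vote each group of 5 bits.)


Groups: 11111, 11111, 00000, 11111
Majority votes: 1101

1101


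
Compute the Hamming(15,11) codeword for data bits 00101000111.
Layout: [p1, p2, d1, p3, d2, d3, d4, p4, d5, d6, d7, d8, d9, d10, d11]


Parity bits: p1=1, p2=1, p3=0, p4=0

110001001000111


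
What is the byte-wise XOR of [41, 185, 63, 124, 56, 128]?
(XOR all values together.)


XOR chain: 41 ^ 185 ^ 63 ^ 124 ^ 56 ^ 128 = 107

107


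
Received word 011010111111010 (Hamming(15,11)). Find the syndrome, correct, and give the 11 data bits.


Syndrome = 1: error at position 1

Data: 11011111010 (corrected bit 1)


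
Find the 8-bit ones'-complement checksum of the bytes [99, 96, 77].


Sum = 272 mod 256 = 16
Complement = 239

239


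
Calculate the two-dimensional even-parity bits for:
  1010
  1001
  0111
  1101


Row parities: 0011
Column parities: 1001

Row P: 0011, Col P: 1001, Corner: 0


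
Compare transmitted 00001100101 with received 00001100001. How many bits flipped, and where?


XOR: 00000000100

1 error(s) at position(s): 8


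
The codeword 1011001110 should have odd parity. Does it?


Number of 1s: 6

No, parity error (6 ones)


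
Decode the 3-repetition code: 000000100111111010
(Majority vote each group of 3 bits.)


Groups: 000, 000, 100, 111, 111, 010
Majority votes: 000110

000110


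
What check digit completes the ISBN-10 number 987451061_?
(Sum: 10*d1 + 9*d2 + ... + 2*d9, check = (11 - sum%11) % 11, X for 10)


Weighted sum: 301
301 mod 11 = 4

Check digit: 7


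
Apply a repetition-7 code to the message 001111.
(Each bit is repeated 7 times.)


Each bit -> 7 copies

000000000000001111111111111111111111111111


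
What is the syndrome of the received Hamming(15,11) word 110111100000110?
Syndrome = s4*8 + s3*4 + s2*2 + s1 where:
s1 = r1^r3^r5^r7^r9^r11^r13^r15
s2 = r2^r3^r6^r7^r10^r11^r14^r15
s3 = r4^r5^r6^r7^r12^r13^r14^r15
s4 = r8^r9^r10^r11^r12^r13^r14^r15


s1=0, s2=0, s3=0, s4=0

Syndrome = 0 (no error)


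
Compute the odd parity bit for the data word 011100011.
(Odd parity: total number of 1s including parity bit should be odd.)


Number of 1s in data: 5
Parity bit: 0

0


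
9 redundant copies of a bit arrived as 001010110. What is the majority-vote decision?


Ones: 4 out of 9
Threshold: 5

0 (4/9 voted 1)


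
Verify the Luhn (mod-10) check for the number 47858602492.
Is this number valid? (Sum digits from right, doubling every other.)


Luhn sum = 48
48 mod 10 = 8

Invalid (Luhn sum mod 10 = 8)


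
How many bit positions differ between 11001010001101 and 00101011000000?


XOR: 11100001001101
Count of 1s: 7

7


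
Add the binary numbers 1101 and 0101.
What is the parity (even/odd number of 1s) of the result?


1101 = 13
0101 = 5
Sum = 18 = 10010
1s count = 2

even parity (2 ones in 10010)


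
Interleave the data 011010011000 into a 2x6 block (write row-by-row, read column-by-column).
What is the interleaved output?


Matrix:
  011010
  011000
Read columns: 001111001000

001111001000


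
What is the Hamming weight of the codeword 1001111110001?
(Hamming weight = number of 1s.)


Counting 1s in 1001111110001

8


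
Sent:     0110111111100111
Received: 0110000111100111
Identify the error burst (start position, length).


XOR: 0000111000000000

Burst at position 4, length 3


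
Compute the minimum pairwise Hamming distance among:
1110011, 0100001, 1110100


Comparing all pairs, minimum distance: 3
Can detect 2 errors, correct 1 errors

3
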